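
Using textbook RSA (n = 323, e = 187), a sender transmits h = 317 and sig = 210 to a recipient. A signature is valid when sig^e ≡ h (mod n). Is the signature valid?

Squares mod 323: sig^1≡210, sig^2≡172, sig^4≡191, sig^8≡305, sig^16≡1, sig^32≡1, sig^64≡1, sig^128≡1
187 = 128 + 32 + 16 + 8 + 2 + 1, so sig^187 ≡ 1·1·1·305·172·210 ≡ 39 (mod 323)
39 ≠ 317, so verification fails.

invalid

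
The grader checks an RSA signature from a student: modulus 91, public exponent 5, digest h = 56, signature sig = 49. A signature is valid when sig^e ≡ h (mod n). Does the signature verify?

Squares mod 91: sig^1≡49, sig^2≡35, sig^4≡42
5 = 4 + 1, so sig^5 ≡ 42·49 ≡ 56 (mod 91)
56 = h, so the signature checks out.

verifies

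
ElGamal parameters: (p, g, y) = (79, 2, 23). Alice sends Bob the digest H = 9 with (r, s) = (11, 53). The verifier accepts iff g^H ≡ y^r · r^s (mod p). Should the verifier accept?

reject

Left side g^H mod p:
2^2 = 4
2^4 ≡ 4^2 = 16
2^8 ≡ 16^2 = 256 ≡ 19
9 = 8 + 1, so 2^9 ≡ 19·2 ≡ 38 (mod 79)
Right side y^r · r^s mod p:
23^2 = 529 ≡ 55
23^4 ≡ 55^2 = 3025 ≡ 23
23^8 ≡ 23^2 = 529 ≡ 55
11 = 8 + 2 + 1, so 23^11 ≡ 55·55·23 ≡ 55 (mod 79)
11^2 = 121 ≡ 42
11^4 ≡ 42^2 = 1764 ≡ 26
11^8 ≡ 26^2 = 676 ≡ 44
11^16 ≡ 44^2 = 1936 ≡ 40
11^32 ≡ 40^2 = 1600 ≡ 20
53 = 32 + 16 + 4 + 1, so 11^53 ≡ 20·40·26·11 ≡ 16 (mod 79)
55·16 = 880 ≡ 11 (mod 79)
38 ≠ 11, so verification fails.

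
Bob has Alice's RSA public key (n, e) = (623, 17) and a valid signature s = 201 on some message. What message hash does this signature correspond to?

3

Squares mod 623: s^1≡201, s^2≡529, s^4≡114, s^8≡536, s^16≡93
17 = 16 + 1, so s^17 ≡ 93·201 ≡ 3 (mod 623)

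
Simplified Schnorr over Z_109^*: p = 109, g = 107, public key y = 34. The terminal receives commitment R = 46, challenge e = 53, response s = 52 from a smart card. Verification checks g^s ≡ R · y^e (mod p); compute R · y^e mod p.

27

34^2 = 1156 ≡ 66
34^4 ≡ 66^2 = 4356 ≡ 105
34^8 ≡ 105^2 = 11025 ≡ 16
34^16 ≡ 16^2 = 256 ≡ 38
34^32 ≡ 38^2 = 1444 ≡ 27
53 = 32 + 16 + 4 + 1, so 34^53 ≡ 27·38·105·34 ≡ 93 (mod 109)
R · y^e ≡ 46·93 = 4278 ≡ 27 (mod 109)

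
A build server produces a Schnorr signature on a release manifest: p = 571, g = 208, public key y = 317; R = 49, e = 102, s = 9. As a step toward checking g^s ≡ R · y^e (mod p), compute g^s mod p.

182

208^9 mod 571 = 182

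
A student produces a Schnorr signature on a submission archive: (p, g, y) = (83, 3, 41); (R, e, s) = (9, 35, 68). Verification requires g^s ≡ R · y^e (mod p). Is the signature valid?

invalid

g^s mod p:
3^2 = 9
3^4 ≡ 9^2 = 81
3^8 ≡ 81^2 = 6561 ≡ 4
3^16 ≡ 4^2 = 16
3^32 ≡ 16^2 = 256 ≡ 7
3^64 ≡ 7^2 = 49
68 = 64 + 4, so 3^68 ≡ 49·81 ≡ 68 (mod 83)
R · y^e mod p:
41^2 = 1681 ≡ 21
41^4 ≡ 21^2 = 441 ≡ 26
41^8 ≡ 26^2 = 676 ≡ 12
41^16 ≡ 12^2 = 144 ≡ 61
41^32 ≡ 61^2 = 3721 ≡ 69
35 = 32 + 2 + 1, so 41^35 ≡ 69·21·41 ≡ 64 (mod 83)
9·64 = 576 ≡ 78 (mod 83)
68 ≠ 78; the check fails.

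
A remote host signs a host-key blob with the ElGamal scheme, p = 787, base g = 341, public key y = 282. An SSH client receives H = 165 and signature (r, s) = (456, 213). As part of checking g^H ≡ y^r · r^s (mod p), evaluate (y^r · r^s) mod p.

784

282^2 = 79524 ≡ 37
282^4 ≡ 37^2 = 1369 ≡ 582
282^8 ≡ 582^2 = 338724 ≡ 314
282^16 ≡ 314^2 = 98596 ≡ 221
282^32 ≡ 221^2 = 48841 ≡ 47
282^64 ≡ 47^2 = 2209 ≡ 635
282^128 ≡ 635^2 = 403225 ≡ 281
282^256 ≡ 281^2 = 78961 ≡ 261
456 = 256 + 128 + 64 + 8, so 282^456 ≡ 261·281·635·314 ≡ 139 (mod 787)
456^2 = 207936 ≡ 168
456^4 ≡ 168^2 = 28224 ≡ 679
456^8 ≡ 679^2 = 461041 ≡ 646
456^16 ≡ 646^2 = 417316 ≡ 206
456^32 ≡ 206^2 = 42436 ≡ 725
456^64 ≡ 725^2 = 525625 ≡ 696
456^128 ≡ 696^2 = 484416 ≡ 411
213 = 128 + 64 + 16 + 4 + 1, so 456^213 ≡ 411·696·206·679·456 ≡ 368 (mod 787)
y^r · r^s ≡ 139·368 = 51152 ≡ 784 (mod 787)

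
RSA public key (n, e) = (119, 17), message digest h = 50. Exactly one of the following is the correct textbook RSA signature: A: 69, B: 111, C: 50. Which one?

Candidate A: Squares mod 119: 69^1≡69, 69^2≡1, 69^4≡1, 69^8≡1, 69^16≡1; 17 = 16 + 1, so 69^17 ≡ 1·69 ≡ 69 (mod 119)
Candidate B: Squares mod 119: 111^1≡111, 111^2≡64, 111^4≡50, 111^8≡1, 111^16≡1; 17 = 16 + 1, so 111^17 ≡ 1·111 ≡ 111 (mod 119)
Candidate C: Squares mod 119: 50^1≡50, 50^2≡1, 50^4≡1, 50^8≡1, 50^16≡1; 17 = 16 + 1, so 50^17 ≡ 1·50 ≡ 50 (mod 119)
  → matches h = 50

C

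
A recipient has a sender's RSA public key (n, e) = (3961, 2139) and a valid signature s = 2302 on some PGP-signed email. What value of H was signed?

s^2139 mod 3961 = 473

473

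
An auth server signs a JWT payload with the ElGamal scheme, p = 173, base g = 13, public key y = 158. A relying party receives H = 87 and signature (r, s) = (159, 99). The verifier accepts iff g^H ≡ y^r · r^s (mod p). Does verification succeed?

Left side g^H mod p:
13^2 = 169
13^4 ≡ 169^2 = 28561 ≡ 16
13^8 ≡ 16^2 = 256 ≡ 83
13^16 ≡ 83^2 = 6889 ≡ 142
13^32 ≡ 142^2 = 20164 ≡ 96
13^64 ≡ 96^2 = 9216 ≡ 47
87 = 64 + 16 + 4 + 2 + 1, so 13^87 ≡ 47·142·16·169·13 ≡ 13 (mod 173)
Right side y^r · r^s mod p:
158^2 = 24964 ≡ 52
158^4 ≡ 52^2 = 2704 ≡ 109
158^8 ≡ 109^2 = 11881 ≡ 117
158^16 ≡ 117^2 = 13689 ≡ 22
158^32 ≡ 22^2 = 484 ≡ 138
158^64 ≡ 138^2 = 19044 ≡ 14
158^128 ≡ 14^2 = 196 ≡ 23
159 = 128 + 16 + 8 + 4 + 2 + 1, so 158^159 ≡ 23·22·117·109·52·158 ≡ 169 (mod 173)
159^2 = 25281 ≡ 23
159^4 ≡ 23^2 = 529 ≡ 10
159^8 ≡ 10^2 = 100
159^16 ≡ 100^2 = 10000 ≡ 139
159^32 ≡ 139^2 = 19321 ≡ 118
159^64 ≡ 118^2 = 13924 ≡ 84
99 = 64 + 32 + 2 + 1, so 159^99 ≡ 84·118·23·159 ≡ 13 (mod 173)
169·13 = 2197 ≡ 121 (mod 173)
13 ≠ 121, so verification fails.

fails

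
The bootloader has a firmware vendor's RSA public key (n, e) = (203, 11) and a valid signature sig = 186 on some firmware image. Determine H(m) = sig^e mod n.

191

Squares mod 203: sig^1≡186, sig^2≡86, sig^4≡88, sig^8≡30
11 = 8 + 2 + 1, so sig^11 ≡ 30·86·186 ≡ 191 (mod 203)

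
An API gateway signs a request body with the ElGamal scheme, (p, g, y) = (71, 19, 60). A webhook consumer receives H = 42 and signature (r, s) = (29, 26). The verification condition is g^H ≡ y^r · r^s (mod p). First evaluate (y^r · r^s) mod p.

57

60^29 mod 71 = 16
29^26 mod 71 = 8
y^r · r^s ≡ 16·8 = 128 ≡ 57 (mod 71)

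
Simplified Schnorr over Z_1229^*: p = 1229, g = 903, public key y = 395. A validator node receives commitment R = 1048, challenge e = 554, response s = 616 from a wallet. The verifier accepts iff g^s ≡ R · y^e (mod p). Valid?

yes

g^s mod p:
903^2 = 815409 ≡ 582
903^4 ≡ 582^2 = 338724 ≡ 749
903^8 ≡ 749^2 = 561001 ≡ 577
903^16 ≡ 577^2 = 332929 ≡ 1099
903^32 ≡ 1099^2 = 1207801 ≡ 923
903^64 ≡ 923^2 = 851929 ≡ 232
903^128 ≡ 232^2 = 53824 ≡ 977
903^256 ≡ 977^2 = 954529 ≡ 825
903^512 ≡ 825^2 = 680625 ≡ 988
616 = 512 + 64 + 32 + 8, so 903^616 ≡ 988·232·923·577 ≡ 647 (mod 1229)
R · y^e mod p:
395^2 = 156025 ≡ 1171
395^4 ≡ 1171^2 = 1371241 ≡ 906
395^8 ≡ 906^2 = 820836 ≡ 1093
395^16 ≡ 1093^2 = 1194649 ≡ 61
395^32 ≡ 61^2 = 3721 ≡ 34
395^64 ≡ 34^2 = 1156
395^128 ≡ 1156^2 = 1336336 ≡ 413
395^256 ≡ 413^2 = 170569 ≡ 967
395^512 ≡ 967^2 = 935089 ≡ 1049
554 = 512 + 32 + 8 + 2, so 395^554 ≡ 1049·34·1093·1171 ≡ 560 (mod 1229)
1048·560 = 586880 ≡ 647 (mod 1229)
647 ≡ 647 (mod 1229); signature holds.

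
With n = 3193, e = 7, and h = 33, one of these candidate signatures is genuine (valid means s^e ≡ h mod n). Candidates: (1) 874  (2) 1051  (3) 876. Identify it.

3

Candidate 1: Squares mod 3193: 874^1≡874, 874^2≡749, 874^4≡2226; 7 = 4 + 2 + 1, so 874^7 ≡ 2226·749·874 ≡ 1680 (mod 3193)
Candidate 2: Squares mod 3193: 1051^1≡1051, 1051^2≡3016, 1051^4≡2592; 7 = 4 + 2 + 1, so 1051^7 ≡ 2592·3016·1051 ≡ 2525 (mod 3193)
Candidate 3: Squares mod 3193: 876^1≡876, 876^2≡1056, 876^4≡779; 7 = 4 + 2 + 1, so 876^7 ≡ 779·1056·876 ≡ 33 (mod 3193)
  → matches h = 33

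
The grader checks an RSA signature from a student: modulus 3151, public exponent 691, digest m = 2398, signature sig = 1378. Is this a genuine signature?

forged

sig^2 ≡ 1378^2 = 1898884 ≡ 1982
sig^4 ≡ 1982^2 = 3928324 ≡ 2178
sig^8 ≡ 2178^2 = 4743684 ≡ 1429
sig^16 ≡ 1429^2 = 2042041 ≡ 193
sig^32 ≡ 193^2 = 37249 ≡ 2588
sig^64 ≡ 2588^2 = 6697744 ≡ 1869
sig^128 ≡ 1869^2 = 3493161 ≡ 1853
sig^256 ≡ 1853^2 = 3433609 ≡ 2170
sig^512 ≡ 2170^2 = 4708900 ≡ 1306
691 = 512 + 128 + 32 + 16 + 2 + 1, so sig^691 ≡ 1306·1853·2588·193·1982·1378 ≡ 753 (mod 3151)
sig^691 mod 3151 = 753, but m = 2398.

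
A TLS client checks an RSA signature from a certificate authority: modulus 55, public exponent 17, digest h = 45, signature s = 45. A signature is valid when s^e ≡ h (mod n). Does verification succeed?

passes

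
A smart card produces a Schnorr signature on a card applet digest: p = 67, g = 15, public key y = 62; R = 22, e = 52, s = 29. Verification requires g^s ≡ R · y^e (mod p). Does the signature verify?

verifies

g^s mod p:
15^29 mod 67 = 62
R · y^e mod p:
62^52 mod 67 = 15
22·15 = 330 ≡ 62 (mod 67)
62 ≡ 62 (mod 67); signature holds.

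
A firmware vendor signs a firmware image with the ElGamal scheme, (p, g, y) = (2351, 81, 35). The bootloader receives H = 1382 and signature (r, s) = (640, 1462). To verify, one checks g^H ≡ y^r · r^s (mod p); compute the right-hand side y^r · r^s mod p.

1223

35^2 = 1225
35^4 ≡ 1225^2 = 1500625 ≡ 687
35^8 ≡ 687^2 = 471969 ≡ 1769
35^16 ≡ 1769^2 = 3129361 ≡ 180
35^32 ≡ 180^2 = 32400 ≡ 1837
35^64 ≡ 1837^2 = 3374569 ≡ 884
35^128 ≡ 884^2 = 781456 ≡ 924
35^256 ≡ 924^2 = 853776 ≡ 363
35^512 ≡ 363^2 = 131769 ≡ 113
640 = 512 + 128, so 35^640 ≡ 113·924 ≡ 968 (mod 2351)
640^2 = 409600 ≡ 526
640^4 ≡ 526^2 = 276676 ≡ 1609
640^8 ≡ 1609^2 = 2588881 ≡ 430
640^16 ≡ 430^2 = 184900 ≡ 1522
640^32 ≡ 1522^2 = 2316484 ≡ 749
640^64 ≡ 749^2 = 561001 ≡ 1463
640^128 ≡ 1463^2 = 2140369 ≡ 959
640^256 ≡ 959^2 = 919681 ≡ 440
640^512 ≡ 440^2 = 193600 ≡ 818
640^1024 ≡ 818^2 = 669124 ≡ 1440
1462 = 1024 + 256 + 128 + 32 + 16 + 4 + 2, so 640^1462 ≡ 1440·440·959·749·1522·1609·526 ≡ 368 (mod 2351)
y^r · r^s ≡ 968·368 = 356224 ≡ 1223 (mod 2351)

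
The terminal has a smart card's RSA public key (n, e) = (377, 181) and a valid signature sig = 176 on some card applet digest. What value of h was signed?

72

sig^2 ≡ 176^2 = 30976 ≡ 62
sig^4 ≡ 62^2 = 3844 ≡ 74
sig^8 ≡ 74^2 = 5476 ≡ 198
sig^16 ≡ 198^2 = 39204 ≡ 373
sig^32 ≡ 373^2 = 139129 ≡ 16
sig^64 ≡ 16^2 = 256
sig^128 ≡ 256^2 = 65536 ≡ 315
181 = 128 + 32 + 16 + 4 + 1, so sig^181 ≡ 315·16·373·74·176 ≡ 72 (mod 377)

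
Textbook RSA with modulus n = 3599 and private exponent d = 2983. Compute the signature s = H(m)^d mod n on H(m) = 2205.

Squares mod 3599: (H(m))^1≡2205, (H(m))^2≡3375, (H(m))^4≡3389, (H(m))^8≡912, (H(m))^16≡375, (H(m))^32≡264, (H(m))^64≡1315, (H(m))^128≡1705, (H(m))^256≡2632, (H(m))^512≡2948, (H(m))^1024≡2718, (H(m))^2048≡2376
2983 = 2048 + 512 + 256 + 128 + 32 + 4 + 2 + 1, so (H(m))^2983 ≡ 2376·2948·2632·1705·264·3389·3375·2205 ≡ 851 (mod 3599)

851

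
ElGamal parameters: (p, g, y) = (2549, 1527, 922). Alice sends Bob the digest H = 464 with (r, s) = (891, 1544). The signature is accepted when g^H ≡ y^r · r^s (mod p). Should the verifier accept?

reject

Left side g^H mod p:
1527^2 = 2331729 ≡ 1943
1527^4 ≡ 1943^2 = 3775249 ≡ 180
1527^8 ≡ 180^2 = 32400 ≡ 1812
1527^16 ≡ 1812^2 = 3283344 ≡ 232
1527^32 ≡ 232^2 = 53824 ≡ 295
1527^64 ≡ 295^2 = 87025 ≡ 359
1527^128 ≡ 359^2 = 128881 ≡ 1431
1527^256 ≡ 1431^2 = 2047761 ≡ 914
464 = 256 + 128 + 64 + 16, so 1527^464 ≡ 914·1431·359·232 ≡ 1040 (mod 2549)
Right side y^r · r^s mod p:
922^2 = 850084 ≡ 1267
922^4 ≡ 1267^2 = 1605289 ≡ 1968
922^8 ≡ 1968^2 = 3873024 ≡ 1093
922^16 ≡ 1093^2 = 1194649 ≡ 1717
922^32 ≡ 1717^2 = 2948089 ≡ 1445
922^64 ≡ 1445^2 = 2088025 ≡ 394
922^128 ≡ 394^2 = 155236 ≡ 2296
922^256 ≡ 2296^2 = 5271616 ≡ 284
922^512 ≡ 284^2 = 80656 ≡ 1637
891 = 512 + 256 + 64 + 32 + 16 + 8 + 2 + 1, so 922^891 ≡ 1637·284·394·1445·1717·1093·1267·922 ≡ 756 (mod 2549)
891^2 = 793881 ≡ 1142
891^4 ≡ 1142^2 = 1304164 ≡ 1625
891^8 ≡ 1625^2 = 2640625 ≡ 2410
891^16 ≡ 2410^2 = 5808100 ≡ 1478
891^32 ≡ 1478^2 = 2184484 ≡ 2540
891^64 ≡ 2540^2 = 6451600 ≡ 81
891^128 ≡ 81^2 = 6561 ≡ 1463
891^256 ≡ 1463^2 = 2140369 ≡ 1758
891^512 ≡ 1758^2 = 3090564 ≡ 1176
891^1024 ≡ 1176^2 = 1382976 ≡ 1418
1544 = 1024 + 512 + 8, so 891^1544 ≡ 1418·1176·2410 ≡ 1363 (mod 2549)
756·1363 = 1030428 ≡ 632 (mod 2549)
1040 ≠ 632, so verification fails.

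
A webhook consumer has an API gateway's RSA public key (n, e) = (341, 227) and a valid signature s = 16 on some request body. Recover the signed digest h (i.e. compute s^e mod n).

s^2 ≡ 16^2 = 256
s^4 ≡ 256^2 = 65536 ≡ 64
s^8 ≡ 64^2 = 4096 ≡ 4
s^16 ≡ 4^2 = 16
s^32 ≡ 16^2 = 256
s^64 ≡ 256^2 = 65536 ≡ 64
s^128 ≡ 64^2 = 4096 ≡ 4
227 = 128 + 64 + 32 + 2 + 1, so s^227 ≡ 4·64·256·256·16 ≡ 256 (mod 341)

256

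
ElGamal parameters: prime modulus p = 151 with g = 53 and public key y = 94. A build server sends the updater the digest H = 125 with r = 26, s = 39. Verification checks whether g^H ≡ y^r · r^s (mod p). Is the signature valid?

valid

Left side g^H mod p:
53^2 = 2809 ≡ 91
53^4 ≡ 91^2 = 8281 ≡ 127
53^8 ≡ 127^2 = 16129 ≡ 123
53^16 ≡ 123^2 = 15129 ≡ 29
53^32 ≡ 29^2 = 841 ≡ 86
53^64 ≡ 86^2 = 7396 ≡ 148
125 = 64 + 32 + 16 + 8 + 4 + 1, so 53^125 ≡ 148·86·29·123·127·53 ≡ 150 (mod 151)
Right side y^r · r^s mod p:
94^2 = 8836 ≡ 78
94^4 ≡ 78^2 = 6084 ≡ 44
94^8 ≡ 44^2 = 1936 ≡ 124
94^16 ≡ 124^2 = 15376 ≡ 125
26 = 16 + 8 + 2, so 94^26 ≡ 125·124·78 ≡ 94 (mod 151)
26^2 = 676 ≡ 72
26^4 ≡ 72^2 = 5184 ≡ 50
26^8 ≡ 50^2 = 2500 ≡ 84
26^16 ≡ 84^2 = 7056 ≡ 110
26^32 ≡ 110^2 = 12100 ≡ 20
39 = 32 + 4 + 2 + 1, so 26^39 ≡ 20·50·72·26 ≡ 53 (mod 151)
94·53 = 4982 ≡ 150 (mod 151)
150 ≡ 150 (mod 151), so the signature is genuine.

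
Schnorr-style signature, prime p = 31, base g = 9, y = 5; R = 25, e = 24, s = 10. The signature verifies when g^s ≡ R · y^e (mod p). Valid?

no

g^s mod p:
9^2 = 81 ≡ 19
9^4 ≡ 19^2 = 361 ≡ 20
9^8 ≡ 20^2 = 400 ≡ 28
10 = 8 + 2, so 9^10 ≡ 28·19 ≡ 5 (mod 31)
R · y^e mod p:
5^2 = 25
5^4 ≡ 25^2 = 625 ≡ 5
5^8 ≡ 5^2 = 25
5^16 ≡ 25^2 = 625 ≡ 5
24 = 16 + 8, so 5^24 ≡ 5·25 ≡ 1 (mod 31)
25·1 = 25 ≡ 25 (mod 31)
5 ≠ 25; the check fails.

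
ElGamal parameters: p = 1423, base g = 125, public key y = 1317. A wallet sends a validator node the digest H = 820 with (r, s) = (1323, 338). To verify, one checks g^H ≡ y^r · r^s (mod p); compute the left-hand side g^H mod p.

125^2 = 15625 ≡ 1395
125^4 ≡ 1395^2 = 1946025 ≡ 784
125^8 ≡ 784^2 = 614656 ≡ 1343
125^16 ≡ 1343^2 = 1803649 ≡ 708
125^32 ≡ 708^2 = 501264 ≡ 368
125^64 ≡ 368^2 = 135424 ≡ 239
125^128 ≡ 239^2 = 57121 ≡ 201
125^256 ≡ 201^2 = 40401 ≡ 557
125^512 ≡ 557^2 = 310249 ≡ 35
820 = 512 + 256 + 32 + 16 + 4, so 125^820 ≡ 35·557·368·708·784 ≡ 800 (mod 1423)

800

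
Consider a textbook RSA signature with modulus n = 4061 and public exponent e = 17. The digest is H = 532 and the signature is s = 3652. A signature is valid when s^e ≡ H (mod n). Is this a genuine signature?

genuine

s^2 ≡ 3652^2 = 13337104 ≡ 780
s^4 ≡ 780^2 = 608400 ≡ 3311
s^8 ≡ 3311^2 = 10962721 ≡ 2082
s^16 ≡ 2082^2 = 4334724 ≡ 1637
17 = 16 + 1, so s^17 ≡ 1637·3652 ≡ 532 (mod 4061)
s^17 mod 4061 = 532 matches H.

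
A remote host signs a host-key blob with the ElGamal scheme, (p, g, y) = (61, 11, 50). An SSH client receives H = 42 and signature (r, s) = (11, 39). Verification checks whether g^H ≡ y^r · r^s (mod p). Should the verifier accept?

Left side g^H mod p:
11^42 mod 61 = 60
Right side y^r · r^s mod p:
50^11 mod 61 = 11
11^39 mod 61 = 50
11·50 = 550 ≡ 1 (mod 61)
60 ≠ 1, so verification fails.

reject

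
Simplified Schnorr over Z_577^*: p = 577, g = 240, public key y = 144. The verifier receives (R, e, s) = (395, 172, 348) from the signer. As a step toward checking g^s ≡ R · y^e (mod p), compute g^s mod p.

385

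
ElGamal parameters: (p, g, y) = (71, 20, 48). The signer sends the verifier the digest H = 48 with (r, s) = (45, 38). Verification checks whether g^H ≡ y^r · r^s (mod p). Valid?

no

Left side g^H mod p:
20^2 = 400 ≡ 45
20^4 ≡ 45^2 = 2025 ≡ 37
20^8 ≡ 37^2 = 1369 ≡ 20
20^16 ≡ 20^2 = 400 ≡ 45
20^32 ≡ 45^2 = 2025 ≡ 37
48 = 32 + 16, so 20^48 ≡ 37·45 ≡ 32 (mod 71)
Right side y^r · r^s mod p:
48^2 = 2304 ≡ 32
48^4 ≡ 32^2 = 1024 ≡ 30
48^8 ≡ 30^2 = 900 ≡ 48
48^16 ≡ 48^2 = 2304 ≡ 32
48^32 ≡ 32^2 = 1024 ≡ 30
45 = 32 + 8 + 4 + 1, so 48^45 ≡ 30·48·30·48 ≡ 45 (mod 71)
45^2 = 2025 ≡ 37
45^4 ≡ 37^2 = 1369 ≡ 20
45^8 ≡ 20^2 = 400 ≡ 45
45^16 ≡ 45^2 = 2025 ≡ 37
45^32 ≡ 37^2 = 1369 ≡ 20
38 = 32 + 4 + 2, so 45^38 ≡ 20·20·37 ≡ 32 (mod 71)
45·32 = 1440 ≡ 20 (mod 71)
32 ≠ 20, so verification fails.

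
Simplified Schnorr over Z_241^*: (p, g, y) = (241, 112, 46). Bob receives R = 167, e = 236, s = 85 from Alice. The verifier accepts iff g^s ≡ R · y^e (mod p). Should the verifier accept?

g^s mod p:
112^2 = 12544 ≡ 12
112^4 ≡ 12^2 = 144
112^8 ≡ 144^2 = 20736 ≡ 10
112^16 ≡ 10^2 = 100
112^32 ≡ 100^2 = 10000 ≡ 119
112^64 ≡ 119^2 = 14161 ≡ 183
85 = 64 + 16 + 4 + 1, so 112^85 ≡ 183·100·144·112 ≡ 63 (mod 241)
R · y^e mod p:
46^2 = 2116 ≡ 188
46^4 ≡ 188^2 = 35344 ≡ 158
46^8 ≡ 158^2 = 24964 ≡ 141
46^16 ≡ 141^2 = 19881 ≡ 119
46^32 ≡ 119^2 = 14161 ≡ 183
46^64 ≡ 183^2 = 33489 ≡ 231
46^128 ≡ 231^2 = 53361 ≡ 100
236 = 128 + 64 + 32 + 8 + 4, so 46^236 ≡ 100·231·183·141·158 ≡ 90 (mod 241)
167·90 = 15030 ≡ 88 (mod 241)
63 ≠ 88; the check fails.

reject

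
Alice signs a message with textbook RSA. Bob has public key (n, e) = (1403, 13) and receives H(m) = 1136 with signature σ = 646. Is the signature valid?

σ^2 ≡ 646^2 = 417316 ≡ 625
σ^4 ≡ 625^2 = 390625 ≡ 591
σ^8 ≡ 591^2 = 349281 ≡ 1337
13 = 8 + 4 + 1, so σ^13 ≡ 1337·591·646 ≡ 4 (mod 1403)
The recovered value 4 does not match the digest 1136.

invalid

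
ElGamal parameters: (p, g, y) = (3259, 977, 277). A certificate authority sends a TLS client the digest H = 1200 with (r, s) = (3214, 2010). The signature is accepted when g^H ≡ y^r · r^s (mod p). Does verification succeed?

fails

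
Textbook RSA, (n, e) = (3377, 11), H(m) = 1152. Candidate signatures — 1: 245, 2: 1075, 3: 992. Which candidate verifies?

2

Candidate 1: Squares mod 3377: 245^1≡245, 245^2≡2616, 245^4≡1654, 245^8≡346; 11 = 8 + 2 + 1, so 245^11 ≡ 346·2616·245 ≡ 861 (mod 3377)
Candidate 2: Squares mod 3377: 1075^1≡1075, 1075^2≡691, 1075^4≡1324, 1075^8≡313; 11 = 8 + 2 + 1, so 1075^11 ≡ 313·691·1075 ≡ 1152 (mod 3377)
  → matches H(m) = 1152
Candidate 3: Squares mod 3377: 992^1≡992, 992^2≡1357, 992^4≡984, 992^8≡2434; 11 = 8 + 2 + 1, so 992^11 ≡ 2434·1357·992 ≡ 508 (mod 3377)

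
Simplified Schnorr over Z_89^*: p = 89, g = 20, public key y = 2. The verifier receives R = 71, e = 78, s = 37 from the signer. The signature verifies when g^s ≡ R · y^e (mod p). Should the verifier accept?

g^s mod p:
Squares mod 89: 20^1≡20, 20^2≡44, 20^4≡67, 20^8≡39, 20^16≡8, 20^32≡64
37 = 32 + 4 + 1, so 20^37 ≡ 64·67·20 ≡ 53 (mod 89)
R · y^e mod p:
Squares mod 89: 2^1≡2, 2^2≡4, 2^4≡16, 2^8≡78, 2^16≡32, 2^32≡45, 2^64≡67
78 = 64 + 8 + 4 + 2, so 2^78 ≡ 67·78·16·4 ≡ 2 (mod 89)
71·2 = 142 ≡ 53 (mod 89)
53 ≡ 53 (mod 89); signature holds.

accept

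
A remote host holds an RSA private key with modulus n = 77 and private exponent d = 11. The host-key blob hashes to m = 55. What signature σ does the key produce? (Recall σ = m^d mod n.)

55

Squares mod 77: m^1≡55, m^2≡22, m^4≡22, m^8≡22
11 = 8 + 2 + 1, so m^11 ≡ 22·22·55 ≡ 55 (mod 77)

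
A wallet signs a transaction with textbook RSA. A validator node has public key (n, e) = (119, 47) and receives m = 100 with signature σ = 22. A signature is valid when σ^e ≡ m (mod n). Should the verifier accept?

reject

σ^2 ≡ 22^2 = 484 ≡ 8
σ^4 ≡ 8^2 = 64
σ^8 ≡ 64^2 = 4096 ≡ 50
σ^16 ≡ 50^2 = 2500 ≡ 1
σ^32 ≡ 1^2 = 1
47 = 32 + 8 + 4 + 2 + 1, so σ^47 ≡ 1·50·64·8·22 ≡ 92 (mod 119)
σ^47 mod 119 = 92, but m = 100.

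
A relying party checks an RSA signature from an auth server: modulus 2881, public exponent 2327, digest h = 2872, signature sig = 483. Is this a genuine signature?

forged

sig^2 ≡ 483^2 = 233289 ≡ 2809
sig^4 ≡ 2809^2 = 7890481 ≡ 2303
sig^8 ≡ 2303^2 = 5303809 ≡ 2769
sig^16 ≡ 2769^2 = 7667361 ≡ 1020
sig^32 ≡ 1020^2 = 1040400 ≡ 359
sig^64 ≡ 359^2 = 128881 ≡ 2117
sig^128 ≡ 2117^2 = 4481689 ≡ 1734
sig^256 ≡ 1734^2 = 3006756 ≡ 1873
sig^512 ≡ 1873^2 = 3508129 ≡ 1952
sig^1024 ≡ 1952^2 = 3810304 ≡ 1622
sig^2048 ≡ 1622^2 = 2630884 ≡ 531
2327 = 2048 + 256 + 16 + 4 + 2 + 1, so sig^2327 ≡ 531·1873·1020·2303·2809·483 ≡ 9 (mod 2881)
9 ≠ 2872, so verification fails.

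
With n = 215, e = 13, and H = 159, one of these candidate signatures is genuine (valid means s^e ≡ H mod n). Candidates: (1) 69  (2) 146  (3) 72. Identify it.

Candidate 1: Squares mod 215: 69^1≡69, 69^2≡31, 69^4≡101, 69^8≡96; 13 = 8 + 4 + 1, so 69^13 ≡ 96·101·69 ≡ 159 (mod 215)
  → matches H = 159
Candidate 2: Squares mod 215: 146^1≡146, 146^2≡31, 146^4≡101, 146^8≡96; 13 = 8 + 4 + 1, so 146^13 ≡ 96·101·146 ≡ 56 (mod 215)
Candidate 3: Squares mod 215: 72^1≡72, 72^2≡24, 72^4≡146, 72^8≡31; 13 = 8 + 4 + 1, so 72^13 ≡ 31·146·72 ≡ 147 (mod 215)

1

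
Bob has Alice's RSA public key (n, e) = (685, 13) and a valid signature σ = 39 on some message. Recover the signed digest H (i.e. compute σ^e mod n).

624

σ^2 ≡ 39^2 = 1521 ≡ 151
σ^4 ≡ 151^2 = 22801 ≡ 196
σ^8 ≡ 196^2 = 38416 ≡ 56
13 = 8 + 4 + 1, so σ^13 ≡ 56·196·39 ≡ 624 (mod 685)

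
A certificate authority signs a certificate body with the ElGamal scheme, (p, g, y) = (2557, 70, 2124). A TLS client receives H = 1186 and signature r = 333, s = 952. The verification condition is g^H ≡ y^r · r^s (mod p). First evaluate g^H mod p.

997

70^1186 mod 2557 = 997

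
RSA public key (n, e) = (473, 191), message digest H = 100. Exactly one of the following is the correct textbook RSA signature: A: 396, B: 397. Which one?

B

Candidate A: 396^2 = 156816 ≡ 253; 396^4 ≡ 253^2 = 64009 ≡ 154; 396^8 ≡ 154^2 = 23716 ≡ 66; 396^16 ≡ 66^2 = 4356 ≡ 99; 396^32 ≡ 99^2 = 9801 ≡ 341; 396^64 ≡ 341^2 = 116281 ≡ 396; 396^128 ≡ 396^2 = 156816 ≡ 253; 191 = 128 + 32 + 16 + 8 + 4 + 2 + 1, so 396^191 ≡ 253·341·99·66·154·253·396 ≡ 253 (mod 473)
Candidate B: 397^2 = 157609 ≡ 100; 397^4 ≡ 100^2 = 10000 ≡ 67; 397^8 ≡ 67^2 = 4489 ≡ 232; 397^16 ≡ 232^2 = 53824 ≡ 375; 397^32 ≡ 375^2 = 140625 ≡ 144; 397^64 ≡ 144^2 = 20736 ≡ 397; 397^128 ≡ 397^2 = 157609 ≡ 100; 191 = 128 + 32 + 16 + 8 + 4 + 2 + 1, so 397^191 ≡ 100·144·375·232·67·100·397 ≡ 100 (mod 473)
  → matches H = 100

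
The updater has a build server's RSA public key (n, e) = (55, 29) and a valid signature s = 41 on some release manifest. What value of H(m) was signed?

s^2 ≡ 41^2 = 1681 ≡ 31
s^4 ≡ 31^2 = 961 ≡ 26
s^8 ≡ 26^2 = 676 ≡ 16
s^16 ≡ 16^2 = 256 ≡ 36
29 = 16 + 8 + 4 + 1, so s^29 ≡ 36·16·26·41 ≡ 51 (mod 55)

51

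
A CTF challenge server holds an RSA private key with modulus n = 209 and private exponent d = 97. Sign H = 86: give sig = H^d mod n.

Squares mod 209: H^1≡86, H^2≡81, H^4≡82, H^8≡36, H^16≡42, H^32≡92, H^64≡104
97 = 64 + 32 + 1, so H^97 ≡ 104·92·86 ≡ 15 (mod 209)

15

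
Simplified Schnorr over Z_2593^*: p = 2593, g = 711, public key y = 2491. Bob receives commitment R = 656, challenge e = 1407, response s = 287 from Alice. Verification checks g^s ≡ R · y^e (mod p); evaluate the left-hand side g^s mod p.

711^2 = 505521 ≡ 2479
711^4 ≡ 2479^2 = 6145441 ≡ 31
711^8 ≡ 31^2 = 961
711^16 ≡ 961^2 = 923521 ≡ 413
711^32 ≡ 413^2 = 170569 ≡ 2024
711^64 ≡ 2024^2 = 4096576 ≡ 2229
711^128 ≡ 2229^2 = 4968441 ≡ 253
711^256 ≡ 253^2 = 64009 ≡ 1777
287 = 256 + 16 + 8 + 4 + 2 + 1, so 711^287 ≡ 1777·413·961·31·2479·711 ≡ 1955 (mod 2593)

1955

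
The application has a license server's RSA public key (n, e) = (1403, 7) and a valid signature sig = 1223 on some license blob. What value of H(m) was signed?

1089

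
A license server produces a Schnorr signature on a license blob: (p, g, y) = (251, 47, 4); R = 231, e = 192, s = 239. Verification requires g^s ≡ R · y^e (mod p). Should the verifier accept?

accept

g^s mod p:
47^239 mod 251 = 200
R · y^e mod p:
4^192 mod 251 = 241
231·241 = 55671 ≡ 200 (mod 251)
200 ≡ 200 (mod 251); signature holds.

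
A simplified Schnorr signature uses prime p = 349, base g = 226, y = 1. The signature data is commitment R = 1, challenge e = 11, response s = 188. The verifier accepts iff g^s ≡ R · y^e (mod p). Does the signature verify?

does not verify

g^s mod p:
226^188 mod 349 = 122
R · y^e mod p:
1^11 mod 349 = 1
1·1 = 1 ≡ 1 (mod 349)
122 ≠ 1; the check fails.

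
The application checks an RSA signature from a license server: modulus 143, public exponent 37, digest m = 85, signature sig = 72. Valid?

sig^2 ≡ 72^2 = 5184 ≡ 36
sig^4 ≡ 36^2 = 1296 ≡ 9
sig^8 ≡ 9^2 = 81
sig^16 ≡ 81^2 = 6561 ≡ 126
sig^32 ≡ 126^2 = 15876 ≡ 3
37 = 32 + 4 + 1, so sig^37 ≡ 3·9·72 ≡ 85 (mod 143)
Since 85 equals the digest 85, verification succeeds.

yes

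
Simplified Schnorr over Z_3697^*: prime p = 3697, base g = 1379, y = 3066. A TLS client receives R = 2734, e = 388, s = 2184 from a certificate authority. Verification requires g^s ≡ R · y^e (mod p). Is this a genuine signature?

g^s mod p:
1379^2 = 1901641 ≡ 1383
1379^4 ≡ 1383^2 = 1912689 ≡ 1340
1379^8 ≡ 1340^2 = 1795600 ≡ 2555
1379^16 ≡ 2555^2 = 6528025 ≡ 2820
1379^32 ≡ 2820^2 = 7952400 ≡ 153
1379^64 ≡ 153^2 = 23409 ≡ 1227
1379^128 ≡ 1227^2 = 1505529 ≡ 850
1379^256 ≡ 850^2 = 722500 ≡ 1585
1379^512 ≡ 1585^2 = 2512225 ≡ 1962
1379^1024 ≡ 1962^2 = 3849444 ≡ 867
1379^2048 ≡ 867^2 = 751689 ≡ 1198
2184 = 2048 + 128 + 8, so 1379^2184 ≡ 1198·850·2555 ≡ 144 (mod 3697)
R · y^e mod p:
3066^2 = 9400356 ≡ 2582
3066^4 ≡ 2582^2 = 6666724 ≡ 1033
3066^8 ≡ 1033^2 = 1067089 ≡ 2353
3066^16 ≡ 2353^2 = 5536609 ≡ 2200
3066^32 ≡ 2200^2 = 4840000 ≡ 627
3066^64 ≡ 627^2 = 393129 ≡ 1247
3066^128 ≡ 1247^2 = 1555009 ≡ 2269
3066^256 ≡ 2269^2 = 5148361 ≡ 2137
388 = 256 + 128 + 4, so 3066^388 ≡ 2137·2269·1033 ≡ 3184 (mod 3697)
2734·3184 = 8705056 ≡ 2318 (mod 3697)
144 ≠ 2318; the check fails.

forged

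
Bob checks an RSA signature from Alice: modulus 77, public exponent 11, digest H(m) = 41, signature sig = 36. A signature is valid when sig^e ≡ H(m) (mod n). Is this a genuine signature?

forged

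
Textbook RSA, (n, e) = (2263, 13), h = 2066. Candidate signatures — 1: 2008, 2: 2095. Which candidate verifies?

2

Candidate 1: 2008^2 = 4032064 ≡ 1661; 2008^4 ≡ 1661^2 = 2758921 ≡ 324; 2008^8 ≡ 324^2 = 104976 ≡ 878; 13 = 8 + 4 + 1, so 2008^13 ≡ 878·324·2008 ≡ 105 (mod 2263)
Candidate 2: 2095^2 = 4389025 ≡ 1068; 2095^4 ≡ 1068^2 = 1140624 ≡ 72; 2095^8 ≡ 72^2 = 5184 ≡ 658; 13 = 8 + 4 + 1, so 2095^13 ≡ 658·72·2095 ≡ 2066 (mod 2263)
  → matches h = 2066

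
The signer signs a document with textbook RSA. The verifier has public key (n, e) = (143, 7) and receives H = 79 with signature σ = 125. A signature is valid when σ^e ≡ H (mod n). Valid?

no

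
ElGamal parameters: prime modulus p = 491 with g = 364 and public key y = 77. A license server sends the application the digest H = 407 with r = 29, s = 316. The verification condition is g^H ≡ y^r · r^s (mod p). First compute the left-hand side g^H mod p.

Squares mod 491: 364^1≡364, 364^2≡417, 364^4≡75, 364^8≡224, 364^16≡94, 364^32≡489, 364^64≡4, 364^128≡16, 364^256≡256
407 = 256 + 128 + 16 + 4 + 2 + 1, so 364^407 ≡ 256·16·94·75·417·364 ≡ 87 (mod 491)

87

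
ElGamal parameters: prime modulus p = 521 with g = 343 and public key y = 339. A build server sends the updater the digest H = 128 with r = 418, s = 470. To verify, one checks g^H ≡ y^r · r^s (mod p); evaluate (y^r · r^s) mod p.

105

339^2 = 114921 ≡ 301
339^4 ≡ 301^2 = 90601 ≡ 468
339^8 ≡ 468^2 = 219024 ≡ 204
339^16 ≡ 204^2 = 41616 ≡ 457
339^32 ≡ 457^2 = 208849 ≡ 449
339^64 ≡ 449^2 = 201601 ≡ 495
339^128 ≡ 495^2 = 245025 ≡ 155
339^256 ≡ 155^2 = 24025 ≡ 59
418 = 256 + 128 + 32 + 2, so 339^418 ≡ 59·155·449·301 ≡ 44 (mod 521)
418^2 = 174724 ≡ 189
418^4 ≡ 189^2 = 35721 ≡ 293
418^8 ≡ 293^2 = 85849 ≡ 405
418^16 ≡ 405^2 = 164025 ≡ 431
418^32 ≡ 431^2 = 185761 ≡ 285
418^64 ≡ 285^2 = 81225 ≡ 470
418^128 ≡ 470^2 = 220900 ≡ 517
418^256 ≡ 517^2 = 267289 ≡ 16
470 = 256 + 128 + 64 + 16 + 4 + 2, so 418^470 ≡ 16·517·470·431·293·189 ≡ 180 (mod 521)
y^r · r^s ≡ 44·180 = 7920 ≡ 105 (mod 521)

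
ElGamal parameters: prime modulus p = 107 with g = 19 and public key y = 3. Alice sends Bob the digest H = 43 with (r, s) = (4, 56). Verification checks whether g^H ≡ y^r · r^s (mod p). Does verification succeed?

fails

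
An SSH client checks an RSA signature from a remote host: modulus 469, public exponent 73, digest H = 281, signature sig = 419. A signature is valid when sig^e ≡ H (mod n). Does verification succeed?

fails

sig^2 ≡ 419^2 = 175561 ≡ 155
sig^4 ≡ 155^2 = 24025 ≡ 106
sig^8 ≡ 106^2 = 11236 ≡ 449
sig^16 ≡ 449^2 = 201601 ≡ 400
sig^32 ≡ 400^2 = 160000 ≡ 71
sig^64 ≡ 71^2 = 5041 ≡ 351
73 = 64 + 8 + 1, so sig^73 ≡ 351·449·419 ≡ 188 (mod 469)
188 ≠ 281, so verification fails.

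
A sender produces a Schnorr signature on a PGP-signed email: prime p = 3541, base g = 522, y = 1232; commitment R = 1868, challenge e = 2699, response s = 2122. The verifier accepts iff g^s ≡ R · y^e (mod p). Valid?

yes

g^s mod p:
Squares mod 3541: 522^1≡522, 522^2≡3368, 522^4≡1601, 522^8≡3058, 522^16≡3124, 522^32≡380, 522^64≡2760, 522^128≡909, 522^256≡1228, 522^512≡3059, 522^1024≡2159, 522^2048≡1325
2122 = 2048 + 64 + 8 + 2, so 522^2122 ≡ 1325·2760·3058·3368 ≡ 962 (mod 3541)
R · y^e mod p:
Squares mod 3541: 1232^1≡1232, 1232^2≡2276, 1232^4≡3234, 1232^8≡2183, 1232^16≡2844, 1232^32≡692, 1232^64≡829, 1232^128≡287, 1232^256≡926, 1232^512≡554, 1232^1024≡2390, 1232^2048≡467
2699 = 2048 + 512 + 128 + 8 + 2 + 1, so 1232^2699 ≡ 467·554·287·2183·2276·1232 ≡ 482 (mod 3541)
1868·482 = 900376 ≡ 962 (mod 3541)
962 ≡ 962 (mod 3541); signature holds.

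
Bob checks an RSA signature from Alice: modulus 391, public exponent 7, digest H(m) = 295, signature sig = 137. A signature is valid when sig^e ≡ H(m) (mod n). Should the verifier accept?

reject

sig^2 ≡ 137^2 = 18769 ≡ 1
sig^4 ≡ 1^2 = 1
7 = 4 + 2 + 1, so sig^7 ≡ 1·1·137 ≡ 137 (mod 391)
137 ≠ 295, so verification fails.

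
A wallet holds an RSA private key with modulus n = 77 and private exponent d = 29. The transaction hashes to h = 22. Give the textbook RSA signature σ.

22

h^2 ≡ 22^2 = 484 ≡ 22
h^4 ≡ 22^2 = 484 ≡ 22
h^8 ≡ 22^2 = 484 ≡ 22
h^16 ≡ 22^2 = 484 ≡ 22
29 = 16 + 8 + 4 + 1, so h^29 ≡ 22·22·22·22 ≡ 22 (mod 77)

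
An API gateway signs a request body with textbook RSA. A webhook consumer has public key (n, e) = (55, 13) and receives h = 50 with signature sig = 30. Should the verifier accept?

sig^2 ≡ 30^2 = 900 ≡ 20
sig^4 ≡ 20^2 = 400 ≡ 15
sig^8 ≡ 15^2 = 225 ≡ 5
13 = 8 + 4 + 1, so sig^13 ≡ 5·15·30 ≡ 50 (mod 55)
Since 50 equals the digest 50, verification succeeds.

accept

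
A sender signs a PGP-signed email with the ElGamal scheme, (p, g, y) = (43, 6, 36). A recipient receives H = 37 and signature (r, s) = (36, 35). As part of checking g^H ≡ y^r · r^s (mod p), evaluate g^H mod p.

Squares mod 43: 6^1≡6, 6^2≡36, 6^4≡6, 6^8≡36, 6^16≡6, 6^32≡36
37 = 32 + 4 + 1, so 6^37 ≡ 36·6·6 ≡ 6 (mod 43)

6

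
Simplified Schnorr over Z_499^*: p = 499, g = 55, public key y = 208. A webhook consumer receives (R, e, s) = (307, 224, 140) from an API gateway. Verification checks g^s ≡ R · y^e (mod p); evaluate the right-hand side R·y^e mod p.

125

Squares mod 499: 208^1≡208, 208^2≡350, 208^4≡245, 208^8≡145, 208^16≡67, 208^32≡497, 208^64≡4, 208^128≡16
224 = 128 + 64 + 32, so 208^224 ≡ 16·4·497 ≡ 371 (mod 499)
R · y^e ≡ 307·371 = 113897 ≡ 125 (mod 499)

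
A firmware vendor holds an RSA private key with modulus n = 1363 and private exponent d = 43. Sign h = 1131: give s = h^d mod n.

h^43 mod 1363 = 1276

1276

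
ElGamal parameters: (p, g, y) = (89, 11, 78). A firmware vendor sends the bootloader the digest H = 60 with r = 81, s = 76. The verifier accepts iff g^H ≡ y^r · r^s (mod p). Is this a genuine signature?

genuine

Left side g^H mod p:
Squares mod 89: 11^1≡11, 11^2≡32, 11^4≡45, 11^8≡67, 11^16≡39, 11^32≡8
60 = 32 + 16 + 8 + 4, so 11^60 ≡ 8·39·67·45 ≡ 39 (mod 89)
Right side y^r · r^s mod p:
Squares mod 89: 78^1≡78, 78^2≡32, 78^4≡45, 78^8≡67, 78^16≡39, 78^32≡8, 78^64≡64
81 = 64 + 16 + 1, so 78^81 ≡ 64·39·78 ≡ 45 (mod 89)
Squares mod 89: 81^1≡81, 81^2≡64, 81^4≡2, 81^8≡4, 81^16≡16, 81^32≡78, 81^64≡32
76 = 64 + 8 + 4, so 81^76 ≡ 32·4·2 ≡ 78 (mod 89)
45·78 = 3510 ≡ 39 (mod 89)
39 ≡ 39 (mod 89), so the signature is genuine.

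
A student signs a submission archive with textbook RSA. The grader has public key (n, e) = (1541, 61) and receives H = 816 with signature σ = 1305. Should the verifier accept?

accept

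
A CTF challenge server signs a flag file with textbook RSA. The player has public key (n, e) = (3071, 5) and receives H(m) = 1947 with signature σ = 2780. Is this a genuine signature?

forged

σ^2 ≡ 2780^2 = 7728400 ≡ 1764
σ^4 ≡ 1764^2 = 3111696 ≡ 773
5 = 4 + 1, so σ^5 ≡ 773·2780 ≡ 2311 (mod 3071)
σ^5 mod 3071 = 2311, but H(m) = 1947.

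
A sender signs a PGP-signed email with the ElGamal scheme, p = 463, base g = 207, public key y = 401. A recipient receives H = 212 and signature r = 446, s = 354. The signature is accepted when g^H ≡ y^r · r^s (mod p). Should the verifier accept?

Left side g^H mod p:
207^2 = 42849 ≡ 253
207^4 ≡ 253^2 = 64009 ≡ 115
207^8 ≡ 115^2 = 13225 ≡ 261
207^16 ≡ 261^2 = 68121 ≡ 60
207^32 ≡ 60^2 = 3600 ≡ 359
207^64 ≡ 359^2 = 128881 ≡ 167
207^128 ≡ 167^2 = 27889 ≡ 109
212 = 128 + 64 + 16 + 4, so 207^212 ≡ 109·167·60·115 ≡ 375 (mod 463)
Right side y^r · r^s mod p:
401^2 = 160801 ≡ 140
401^4 ≡ 140^2 = 19600 ≡ 154
401^8 ≡ 154^2 = 23716 ≡ 103
401^16 ≡ 103^2 = 10609 ≡ 423
401^32 ≡ 423^2 = 178929 ≡ 211
401^64 ≡ 211^2 = 44521 ≡ 73
401^128 ≡ 73^2 = 5329 ≡ 236
401^256 ≡ 236^2 = 55696 ≡ 136
446 = 256 + 128 + 32 + 16 + 8 + 4 + 2, so 401^446 ≡ 136·236·211·423·103·154·140 ≡ 81 (mod 463)
446^2 = 198916 ≡ 289
446^4 ≡ 289^2 = 83521 ≡ 181
446^8 ≡ 181^2 = 32761 ≡ 351
446^16 ≡ 351^2 = 123201 ≡ 43
446^32 ≡ 43^2 = 1849 ≡ 460
446^64 ≡ 460^2 = 211600 ≡ 9
446^128 ≡ 9^2 = 81
446^256 ≡ 81^2 = 6561 ≡ 79
354 = 256 + 64 + 32 + 2, so 446^354 ≡ 79·9·460·289 ≡ 279 (mod 463)
81·279 = 22599 ≡ 375 (mod 463)
375 ≡ 375 (mod 463), so the signature is genuine.

accept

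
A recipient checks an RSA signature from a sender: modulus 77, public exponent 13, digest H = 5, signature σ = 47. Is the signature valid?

σ^2 ≡ 47^2 = 2209 ≡ 53
σ^4 ≡ 53^2 = 2809 ≡ 37
σ^8 ≡ 37^2 = 1369 ≡ 60
13 = 8 + 4 + 1, so σ^13 ≡ 60·37·47 ≡ 5 (mod 77)
5 = H, so the signature checks out.

valid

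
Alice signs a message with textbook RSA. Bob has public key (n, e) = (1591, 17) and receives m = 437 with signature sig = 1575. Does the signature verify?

sig^2 ≡ 1575^2 = 2480625 ≡ 256
sig^4 ≡ 256^2 = 65536 ≡ 305
sig^8 ≡ 305^2 = 93025 ≡ 747
sig^16 ≡ 747^2 = 558009 ≡ 1159
17 = 16 + 1, so sig^17 ≡ 1159·1575 ≡ 548 (mod 1591)
sig^17 mod 1591 = 548, but m = 437.

does not verify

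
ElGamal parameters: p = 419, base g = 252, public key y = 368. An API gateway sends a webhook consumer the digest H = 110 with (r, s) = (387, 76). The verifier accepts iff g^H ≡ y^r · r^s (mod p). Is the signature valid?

invalid

Left side g^H mod p:
252^2 = 63504 ≡ 235
252^4 ≡ 235^2 = 55225 ≡ 336
252^8 ≡ 336^2 = 112896 ≡ 185
252^16 ≡ 185^2 = 34225 ≡ 286
252^32 ≡ 286^2 = 81796 ≡ 91
252^64 ≡ 91^2 = 8281 ≡ 320
110 = 64 + 32 + 8 + 4 + 2, so 252^110 ≡ 320·91·185·336·235 ≡ 208 (mod 419)
Right side y^r · r^s mod p:
368^2 = 135424 ≡ 87
368^4 ≡ 87^2 = 7569 ≡ 27
368^8 ≡ 27^2 = 729 ≡ 310
368^16 ≡ 310^2 = 96100 ≡ 149
368^32 ≡ 149^2 = 22201 ≡ 413
368^64 ≡ 413^2 = 170569 ≡ 36
368^128 ≡ 36^2 = 1296 ≡ 39
368^256 ≡ 39^2 = 1521 ≡ 264
387 = 256 + 128 + 2 + 1, so 368^387 ≡ 264·39·87·368 ≡ 218 (mod 419)
387^2 = 149769 ≡ 186
387^4 ≡ 186^2 = 34596 ≡ 238
387^8 ≡ 238^2 = 56644 ≡ 79
387^16 ≡ 79^2 = 6241 ≡ 375
387^32 ≡ 375^2 = 140625 ≡ 260
387^64 ≡ 260^2 = 67600 ≡ 141
76 = 64 + 8 + 4, so 387^76 ≡ 141·79·238 ≡ 69 (mod 419)
218·69 = 15042 ≡ 377 (mod 419)
208 ≠ 377, so verification fails.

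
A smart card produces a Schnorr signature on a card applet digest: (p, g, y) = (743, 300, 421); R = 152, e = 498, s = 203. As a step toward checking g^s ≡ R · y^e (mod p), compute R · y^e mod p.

421^2 = 177241 ≡ 407
421^4 ≡ 407^2 = 165649 ≡ 703
421^8 ≡ 703^2 = 494209 ≡ 114
421^16 ≡ 114^2 = 12996 ≡ 365
421^32 ≡ 365^2 = 133225 ≡ 228
421^64 ≡ 228^2 = 51984 ≡ 717
421^128 ≡ 717^2 = 514089 ≡ 676
421^256 ≡ 676^2 = 456976 ≡ 31
498 = 256 + 128 + 64 + 32 + 16 + 2, so 421^498 ≡ 31·676·717·228·365·407 ≡ 524 (mod 743)
R · y^e ≡ 152·524 = 79648 ≡ 147 (mod 743)

147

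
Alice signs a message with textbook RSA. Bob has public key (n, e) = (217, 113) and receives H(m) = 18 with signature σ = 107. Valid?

yes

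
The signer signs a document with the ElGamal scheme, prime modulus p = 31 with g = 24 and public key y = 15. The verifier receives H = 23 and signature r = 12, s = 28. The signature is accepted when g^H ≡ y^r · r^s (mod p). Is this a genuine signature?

forged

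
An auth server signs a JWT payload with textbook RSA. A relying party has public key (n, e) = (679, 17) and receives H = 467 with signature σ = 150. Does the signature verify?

does not verify

σ^2 ≡ 150^2 = 22500 ≡ 93
σ^4 ≡ 93^2 = 8649 ≡ 501
σ^8 ≡ 501^2 = 251001 ≡ 450
σ^16 ≡ 450^2 = 202500 ≡ 158
17 = 16 + 1, so σ^17 ≡ 158·150 ≡ 614 (mod 679)
614 ≠ 467, so verification fails.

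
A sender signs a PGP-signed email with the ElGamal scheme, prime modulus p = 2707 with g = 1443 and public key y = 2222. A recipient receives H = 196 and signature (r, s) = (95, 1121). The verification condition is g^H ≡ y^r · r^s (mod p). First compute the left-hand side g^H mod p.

2676

1443^2 = 2082249 ≡ 566
1443^4 ≡ 566^2 = 320356 ≡ 930
1443^8 ≡ 930^2 = 864900 ≡ 1367
1443^16 ≡ 1367^2 = 1868689 ≡ 859
1443^32 ≡ 859^2 = 737881 ≡ 1577
1443^64 ≡ 1577^2 = 2486929 ≡ 1903
1443^128 ≡ 1903^2 = 3621409 ≡ 2150
196 = 128 + 64 + 4, so 1443^196 ≡ 2150·1903·930 ≡ 2676 (mod 2707)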